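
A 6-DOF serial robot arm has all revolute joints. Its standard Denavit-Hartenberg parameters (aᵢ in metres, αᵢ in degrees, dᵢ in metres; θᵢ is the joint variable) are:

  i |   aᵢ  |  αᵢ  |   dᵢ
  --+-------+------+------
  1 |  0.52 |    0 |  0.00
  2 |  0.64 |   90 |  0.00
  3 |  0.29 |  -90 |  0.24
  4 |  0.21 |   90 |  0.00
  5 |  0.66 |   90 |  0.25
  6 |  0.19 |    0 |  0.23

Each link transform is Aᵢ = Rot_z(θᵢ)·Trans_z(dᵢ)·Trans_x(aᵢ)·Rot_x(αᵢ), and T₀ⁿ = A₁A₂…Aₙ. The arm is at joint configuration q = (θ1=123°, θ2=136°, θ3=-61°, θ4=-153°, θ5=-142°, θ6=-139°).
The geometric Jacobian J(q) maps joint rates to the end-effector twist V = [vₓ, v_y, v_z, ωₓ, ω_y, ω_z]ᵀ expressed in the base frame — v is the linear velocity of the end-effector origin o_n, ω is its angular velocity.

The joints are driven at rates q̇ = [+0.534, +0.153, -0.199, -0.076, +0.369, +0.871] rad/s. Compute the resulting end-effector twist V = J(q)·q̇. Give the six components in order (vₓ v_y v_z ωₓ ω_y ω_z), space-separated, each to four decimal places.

0.2396 0.0696 -0.2529 0.6265 -0.8188 0.7115

o_n = [-0.4070, -0.3341, -0.5341]
J₁: ẑ×o_n = [0.3341, -0.4070, 0.0000], ω = ẑ
J2: z=[0.0000, 0.0000, 1.0000] o=[-0.2832, 0.4361, 0.0000] → [0.7702, -0.1238, 0.0000, 0.0000, 0.0000, 1.0000]
J3: z=[-0.9816, 0.1908, 0.0000] o=[-0.4053, -0.1921, 0.0000] → [-0.1019, -0.5243, 0.1397, -0.9816, 0.1908, 0.0000]
J4: z=[-0.1669, -0.8586, 0.4848] o=[-0.6677, -0.2844, -0.2536] → [0.2649, 0.0796, 0.2322, -0.1669, -0.8586, 0.4848]
J5: z=[0.9166, 0.0460, 0.3971] o=[-0.7440, -0.1771, -0.0900] → [0.0419, 0.5409, -0.1594, 0.9166, 0.0460, 0.3971]
J6: z=[0.0921, -0.9909, -0.0977] o=[-0.2581, -0.0823, -0.5930] → [-0.0830, 0.0091, -0.1707, 0.0921, -0.9909, -0.0977]
V = J·q̇ = [0.2396, 0.0696, -0.2529, 0.6265, -0.8188, 0.7115]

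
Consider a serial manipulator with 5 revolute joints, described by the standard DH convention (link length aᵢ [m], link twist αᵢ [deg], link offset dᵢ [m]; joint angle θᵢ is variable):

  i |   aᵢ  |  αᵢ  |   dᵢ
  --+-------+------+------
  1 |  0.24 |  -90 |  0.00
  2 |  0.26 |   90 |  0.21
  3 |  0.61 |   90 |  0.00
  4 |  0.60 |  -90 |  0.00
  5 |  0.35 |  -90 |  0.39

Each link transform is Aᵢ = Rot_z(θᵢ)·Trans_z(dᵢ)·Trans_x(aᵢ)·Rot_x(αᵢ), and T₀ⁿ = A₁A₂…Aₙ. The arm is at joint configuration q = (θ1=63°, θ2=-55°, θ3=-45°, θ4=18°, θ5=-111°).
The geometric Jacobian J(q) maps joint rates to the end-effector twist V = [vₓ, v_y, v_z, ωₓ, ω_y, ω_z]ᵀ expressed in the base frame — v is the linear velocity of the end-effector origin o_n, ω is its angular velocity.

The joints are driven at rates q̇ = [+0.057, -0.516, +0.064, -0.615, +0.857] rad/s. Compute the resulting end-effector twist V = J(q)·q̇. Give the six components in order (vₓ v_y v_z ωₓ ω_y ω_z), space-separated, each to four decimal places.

0.3617 -0.2800 0.2430 -0.3570 -0.4669 0.7640

o_n = [0.7088, -0.1207, 0.8655]
J₁: ẑ×o_n = [0.1207, 0.7088, -0.0000], ω = ẑ
J2: z=[-0.8910, 0.4540, 0.0000] o=[0.1090, 0.2138, 0.0000] → [0.3929, 0.7712, 0.0258, -0.8910, 0.4540, 0.0000]
J3: z=[-0.3719, -0.7299, 0.5736] o=[-0.0105, 0.4421, 0.2130] → [-0.1535, 0.6552, 0.7342, -0.3719, -0.7299, 0.5736]
J4: z=[0.4459, -0.6824, -0.5792] o=[0.4862, 0.4667, 0.5663] → [-0.5444, -0.2623, -0.1100, 0.4459, -0.6824, -0.5792]
J5: z=[-0.6053, -0.7066, 0.3665] o=[0.8818, 0.3544, 1.0032] → [0.2714, -0.1467, 0.1653, -0.6053, -0.7066, 0.3665]
V = J·q̇ = [0.3617, -0.2800, 0.2430, -0.3570, -0.4669, 0.7640]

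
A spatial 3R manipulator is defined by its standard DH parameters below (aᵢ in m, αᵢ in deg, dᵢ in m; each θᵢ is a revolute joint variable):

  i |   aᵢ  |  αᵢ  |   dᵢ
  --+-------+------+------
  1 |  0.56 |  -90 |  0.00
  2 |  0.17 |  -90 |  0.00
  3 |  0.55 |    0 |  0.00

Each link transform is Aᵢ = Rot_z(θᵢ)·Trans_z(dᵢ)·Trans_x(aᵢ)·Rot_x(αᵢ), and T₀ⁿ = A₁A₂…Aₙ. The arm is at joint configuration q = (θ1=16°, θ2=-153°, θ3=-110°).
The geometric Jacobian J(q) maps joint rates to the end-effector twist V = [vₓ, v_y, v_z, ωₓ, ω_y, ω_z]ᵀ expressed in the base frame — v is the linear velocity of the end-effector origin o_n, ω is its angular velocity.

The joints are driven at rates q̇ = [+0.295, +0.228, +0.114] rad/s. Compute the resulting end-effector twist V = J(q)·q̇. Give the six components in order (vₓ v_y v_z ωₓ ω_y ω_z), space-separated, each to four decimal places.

-0.2516 0.1270 0.0231 -0.0131 0.2334 0.3966

o_n = [0.4114, 0.6556, -0.0082]
J₁: ẑ×o_n = [-0.6556, 0.4114, 0.0000], ω = ẑ
J2: z=[-0.2756, 0.9613, 0.0000] o=[0.5383, 0.1544, 0.0000] → [-0.0079, -0.0023, -0.0161, -0.2756, 0.9613, 0.0000]
J3: z=[0.4364, 0.1251, 0.8910] o=[0.3927, 0.1126, 0.0772] → [-0.4945, 0.0539, 0.2346, 0.4364, 0.1251, 0.8910]
V = J·q̇ = [-0.2516, 0.1270, 0.0231, -0.0131, 0.2334, 0.3966]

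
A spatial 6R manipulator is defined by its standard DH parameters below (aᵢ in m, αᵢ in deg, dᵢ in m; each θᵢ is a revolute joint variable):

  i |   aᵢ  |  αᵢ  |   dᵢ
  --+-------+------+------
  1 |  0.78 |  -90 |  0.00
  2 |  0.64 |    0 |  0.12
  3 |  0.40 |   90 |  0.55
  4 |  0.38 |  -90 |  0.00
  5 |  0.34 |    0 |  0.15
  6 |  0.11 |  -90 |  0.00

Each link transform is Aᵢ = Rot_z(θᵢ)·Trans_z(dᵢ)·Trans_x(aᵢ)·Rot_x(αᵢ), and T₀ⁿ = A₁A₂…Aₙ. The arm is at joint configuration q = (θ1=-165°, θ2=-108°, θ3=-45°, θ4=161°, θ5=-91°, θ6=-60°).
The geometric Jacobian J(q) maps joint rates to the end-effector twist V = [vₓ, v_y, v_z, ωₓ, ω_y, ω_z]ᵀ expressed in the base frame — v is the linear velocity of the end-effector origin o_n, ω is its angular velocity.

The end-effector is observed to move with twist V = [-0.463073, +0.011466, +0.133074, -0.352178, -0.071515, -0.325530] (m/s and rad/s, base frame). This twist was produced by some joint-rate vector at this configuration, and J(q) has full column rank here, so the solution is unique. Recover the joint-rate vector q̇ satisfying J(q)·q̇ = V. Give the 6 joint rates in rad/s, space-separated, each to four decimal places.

o_n = [-0.1537, -0.6816, 0.2984]
J₁: ẑ×o_n = [0.6816, -0.1537, 0.0000], ω = ẑ
J2: z=[0.2588, -0.9659, 0.0000] o=[-0.7534, -0.2019, 0.0000] → [-0.2882, -0.0772, 0.4551, 0.2588, -0.9659, 0.0000]
J3: z=[0.2588, -0.9659, 0.0000] o=[-0.5313, -0.2666, 0.6087] → [0.2997, 0.0803, 0.2573, 0.2588, -0.9659, 0.0000]
J4: z=[0.4385, 0.1175, -0.8910] o=[-0.0447, -0.7056, 0.7903] → [-0.0364, 0.3128, 0.0233, 0.4385, 0.1175, -0.8910]
J5: z=[-0.5249, 0.8382, -0.1478] o=[-0.3219, -0.9080, 0.6272] → [-0.2421, -0.1974, -0.2598, -0.5249, 0.8382, -0.1478]
J6: z=[-0.5249, 0.8382, -0.1478] o=[-0.2473, -0.7391, 0.3046] → [0.0033, -0.0171, -0.1086, -0.5249, 0.8382, -0.1478]
q̇ = J⁺·V = [-0.8330, 0.1960, 0.0410, -0.6150, -0.5120, 0.7860]

-0.8330 0.1960 0.0410 -0.6150 -0.5120 0.7860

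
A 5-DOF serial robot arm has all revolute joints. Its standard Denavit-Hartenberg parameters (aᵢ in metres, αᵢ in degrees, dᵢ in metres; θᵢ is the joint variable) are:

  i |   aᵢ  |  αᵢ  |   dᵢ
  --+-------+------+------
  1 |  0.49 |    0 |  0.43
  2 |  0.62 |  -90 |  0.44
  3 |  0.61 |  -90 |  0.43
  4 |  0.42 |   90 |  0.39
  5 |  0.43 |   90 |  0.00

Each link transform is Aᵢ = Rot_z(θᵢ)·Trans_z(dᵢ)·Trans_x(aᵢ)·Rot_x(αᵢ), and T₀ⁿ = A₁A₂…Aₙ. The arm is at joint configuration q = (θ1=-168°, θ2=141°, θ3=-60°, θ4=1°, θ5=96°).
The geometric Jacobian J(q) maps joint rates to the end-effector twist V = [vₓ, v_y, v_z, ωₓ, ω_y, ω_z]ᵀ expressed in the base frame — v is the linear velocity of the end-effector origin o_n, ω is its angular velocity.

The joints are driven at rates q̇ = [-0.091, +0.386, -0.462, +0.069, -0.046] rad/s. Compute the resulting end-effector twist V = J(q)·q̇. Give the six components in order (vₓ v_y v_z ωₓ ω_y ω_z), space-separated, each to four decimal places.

o_n = [1.3351, -0.5511, 1.3142]
J₁: ẑ×o_n = [0.5511, 1.3351, -0.0000], ω = ẑ
J2: z=[0.0000, 0.0000, 1.0000] o=[-0.4793, -0.1019, 0.4300] → [0.4492, 1.8144, -0.0000, 0.0000, 0.0000, 1.0000]
J3: z=[0.4540, 0.8910, 0.0000] o=[0.0731, -0.3834, 0.8700] → [0.3958, -0.2017, -1.2006, 0.4540, 0.8910, 0.0000]
J4: z=[0.7716, -0.3932, -0.5000] o=[0.5401, -0.1387, 1.3983] → [-0.1732, -0.3326, -0.0057, 0.7716, -0.3932, -0.5000]
J5: z=[0.4617, 0.8869, 0.0151] o=[1.0248, -0.3939, 1.5670] → [-0.2218, 0.1214, -0.3478, 0.4617, 0.8869, 0.0151]
V = J·q̇ = [-0.0613, 0.6435, 0.5703, -0.1777, -0.4796, 0.2598]

-0.0613 0.6435 0.5703 -0.1777 -0.4796 0.2598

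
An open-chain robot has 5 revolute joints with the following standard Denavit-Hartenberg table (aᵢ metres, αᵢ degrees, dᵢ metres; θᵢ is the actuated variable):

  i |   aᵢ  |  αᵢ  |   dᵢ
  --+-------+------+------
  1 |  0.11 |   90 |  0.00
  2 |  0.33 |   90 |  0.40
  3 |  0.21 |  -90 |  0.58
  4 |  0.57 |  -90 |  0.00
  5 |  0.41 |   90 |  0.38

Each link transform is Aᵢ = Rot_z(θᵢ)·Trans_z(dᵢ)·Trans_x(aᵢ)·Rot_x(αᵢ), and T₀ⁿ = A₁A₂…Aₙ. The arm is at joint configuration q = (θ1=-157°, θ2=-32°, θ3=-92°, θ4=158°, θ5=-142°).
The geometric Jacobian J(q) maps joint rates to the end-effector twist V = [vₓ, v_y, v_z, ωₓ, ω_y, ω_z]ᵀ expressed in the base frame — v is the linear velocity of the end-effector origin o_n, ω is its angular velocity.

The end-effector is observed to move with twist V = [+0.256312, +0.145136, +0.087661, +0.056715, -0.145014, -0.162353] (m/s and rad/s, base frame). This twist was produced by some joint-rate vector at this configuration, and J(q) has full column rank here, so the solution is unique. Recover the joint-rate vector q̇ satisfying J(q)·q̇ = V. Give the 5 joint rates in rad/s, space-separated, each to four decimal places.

-0.1840 0.0360 0.4540 -0.0010 -0.5120

o_n = [-0.3664, 0.4446, -1.0238]
J₁: ẑ×o_n = [-0.4446, -0.3664, 0.0000], ω = ẑ
J2: z=[-0.3907, 0.9205, 0.0000] o=[-0.1013, -0.0430, 0.0000] → [-0.9424, -0.4000, 0.0535, -0.3907, 0.9205, 0.0000]
J3: z=[0.4878, 0.2071, -0.8480] o=[-0.5152, 0.2159, -0.1749] → [0.0182, 0.2879, 0.0807, 0.4878, 0.2071, -0.8480]
J4: z=[-0.7665, -0.3633, -0.5296] o=[-0.1445, 0.1452, -0.6629] → [0.2897, -0.1592, -0.3101, -0.7665, -0.3633, -0.5296]
J5: z=[0.2958, 0.5323, -0.7932] o=[-0.4694, 0.5811, -0.4916] → [-0.3915, 0.0756, -0.0952, 0.2958, 0.5323, -0.7932]
q̇ = J⁺·V = [-0.1840, 0.0360, 0.4540, -0.0010, -0.5120]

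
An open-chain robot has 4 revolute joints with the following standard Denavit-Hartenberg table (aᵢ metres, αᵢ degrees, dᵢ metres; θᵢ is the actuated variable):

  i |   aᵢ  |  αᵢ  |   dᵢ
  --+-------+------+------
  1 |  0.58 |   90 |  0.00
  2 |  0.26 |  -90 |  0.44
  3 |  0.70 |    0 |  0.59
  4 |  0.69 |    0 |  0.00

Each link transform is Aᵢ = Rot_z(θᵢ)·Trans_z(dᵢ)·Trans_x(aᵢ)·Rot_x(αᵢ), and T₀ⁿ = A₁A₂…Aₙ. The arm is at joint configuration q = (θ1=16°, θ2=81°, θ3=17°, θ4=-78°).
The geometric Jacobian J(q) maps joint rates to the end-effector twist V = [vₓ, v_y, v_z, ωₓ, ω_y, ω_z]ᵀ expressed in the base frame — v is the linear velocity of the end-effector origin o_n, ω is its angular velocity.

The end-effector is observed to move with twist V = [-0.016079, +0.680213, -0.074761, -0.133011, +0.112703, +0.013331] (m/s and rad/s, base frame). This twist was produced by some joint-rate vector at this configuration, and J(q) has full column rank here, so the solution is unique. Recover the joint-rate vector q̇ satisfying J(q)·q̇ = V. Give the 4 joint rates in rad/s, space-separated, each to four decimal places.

-0.0020 -0.1450 0.9350 -0.8370

o_n = [0.4186, -0.7526, 1.3407]
J₁: ẑ×o_n = [0.7526, 0.4186, -0.0000], ω = ẑ
J2: z=[0.2756, -0.9613, 0.0000] o=[0.5575, 0.1599, 0.0000] → [-1.2887, -0.3695, -0.3850, 0.2756, -0.9613, 0.0000]
J3: z=[-0.9494, -0.2722, 0.1564] o=[0.7179, -0.2519, 0.2568] → [-0.2167, 0.9822, 0.3939, -0.9494, -0.2722, 0.1564]
J4: z=[-0.9494, -0.2722, 0.1564] o=[0.2020, -0.1869, 1.0103] → [-0.0015, 0.3476, 0.5961, -0.9494, -0.2722, 0.1564]
q̇ = J⁺·V = [-0.0020, -0.1450, 0.9350, -0.8370]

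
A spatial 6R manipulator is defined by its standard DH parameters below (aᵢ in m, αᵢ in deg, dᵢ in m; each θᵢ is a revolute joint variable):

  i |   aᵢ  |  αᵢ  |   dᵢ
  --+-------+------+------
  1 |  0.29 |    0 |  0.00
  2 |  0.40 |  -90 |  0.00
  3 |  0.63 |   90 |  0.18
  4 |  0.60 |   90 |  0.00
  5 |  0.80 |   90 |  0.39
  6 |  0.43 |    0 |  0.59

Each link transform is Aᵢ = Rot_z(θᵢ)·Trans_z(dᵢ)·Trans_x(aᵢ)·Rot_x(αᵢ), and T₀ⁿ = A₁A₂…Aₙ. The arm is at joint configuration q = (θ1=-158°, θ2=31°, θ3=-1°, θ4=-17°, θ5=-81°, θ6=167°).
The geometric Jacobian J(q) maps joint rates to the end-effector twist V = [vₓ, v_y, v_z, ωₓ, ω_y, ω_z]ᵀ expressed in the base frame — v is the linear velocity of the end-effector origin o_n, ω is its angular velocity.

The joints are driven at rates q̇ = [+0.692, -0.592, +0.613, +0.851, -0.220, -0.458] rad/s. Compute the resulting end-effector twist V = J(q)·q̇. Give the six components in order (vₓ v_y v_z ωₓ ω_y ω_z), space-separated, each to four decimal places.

o_n = [-1.0981, -0.6974, -0.4588]
J₁: ẑ×o_n = [0.6974, -1.0981, 0.0000], ω = ẑ
J2: z=[0.0000, 0.0000, 1.0000] o=[-0.2689, -0.1086, 0.0000] → [0.5888, -0.8293, 0.0000, 0.0000, 0.0000, 1.0000]
J3: z=[0.7986, -0.6018, 0.0000] o=[-0.5096, -0.4281, 0.0000] → [0.2761, 0.3664, -0.5693, 0.7986, -0.6018, 0.0000]
J4: z=[0.0105, 0.0139, 0.9998] o=[-0.7449, -1.0395, 0.0110] → [-0.3485, -0.3482, 0.0085, 0.0105, 0.0139, 0.9998]
J5: z=[-0.5878, 0.8090, -0.0051] o=[-1.2303, -1.3921, 0.0210] → [-0.3846, -0.2827, -0.5152, -0.5878, 0.8090, -0.0051]
J6: z=[0.7973, 0.5783, -0.1729] o=[-1.5691, -1.1611, -0.7689] → [0.2595, -0.3287, 0.0974, 0.7973, 0.5783, -0.1729]
V = J·q̇ = [-0.0276, -0.1280, -0.2730, 0.2626, -0.7999, 1.0312]

-0.0276 -0.1280 -0.2730 0.2626 -0.7999 1.0312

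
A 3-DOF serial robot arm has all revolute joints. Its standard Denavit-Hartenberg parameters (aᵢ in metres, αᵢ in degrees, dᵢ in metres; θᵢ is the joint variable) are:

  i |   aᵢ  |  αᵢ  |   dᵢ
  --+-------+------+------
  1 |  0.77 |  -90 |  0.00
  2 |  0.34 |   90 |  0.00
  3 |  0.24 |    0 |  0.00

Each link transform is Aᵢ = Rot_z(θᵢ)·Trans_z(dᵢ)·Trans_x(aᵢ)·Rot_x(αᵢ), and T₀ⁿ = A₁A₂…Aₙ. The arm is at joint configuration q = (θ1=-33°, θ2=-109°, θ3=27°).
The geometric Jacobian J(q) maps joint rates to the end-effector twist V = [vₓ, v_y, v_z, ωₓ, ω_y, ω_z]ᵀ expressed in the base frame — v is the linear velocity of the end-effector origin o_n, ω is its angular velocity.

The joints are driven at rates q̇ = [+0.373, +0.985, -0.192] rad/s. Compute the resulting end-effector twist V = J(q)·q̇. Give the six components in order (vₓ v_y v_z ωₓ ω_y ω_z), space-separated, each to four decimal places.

o_n = [0.5539, -0.2298, 0.5237]
J₁: ẑ×o_n = [0.2298, 0.5539, -0.0000], ω = ẑ
J2: z=[0.5446, 0.8387, 0.0000] o=[0.6458, -0.4194, 0.0000] → [0.4392, -0.2852, 0.1803, 0.5446, 0.8387, 0.0000]
J3: z=[-0.7930, 0.5150, -0.3256] o=[0.5529, -0.3591, 0.3215] → [0.1462, 0.1600, -0.1030, -0.7930, 0.5150, -0.3256]
V = J·q̇ = [0.4902, -0.1051, 0.1974, 0.6887, 0.7272, 0.4355]

0.4902 -0.1051 0.1974 0.6887 0.7272 0.4355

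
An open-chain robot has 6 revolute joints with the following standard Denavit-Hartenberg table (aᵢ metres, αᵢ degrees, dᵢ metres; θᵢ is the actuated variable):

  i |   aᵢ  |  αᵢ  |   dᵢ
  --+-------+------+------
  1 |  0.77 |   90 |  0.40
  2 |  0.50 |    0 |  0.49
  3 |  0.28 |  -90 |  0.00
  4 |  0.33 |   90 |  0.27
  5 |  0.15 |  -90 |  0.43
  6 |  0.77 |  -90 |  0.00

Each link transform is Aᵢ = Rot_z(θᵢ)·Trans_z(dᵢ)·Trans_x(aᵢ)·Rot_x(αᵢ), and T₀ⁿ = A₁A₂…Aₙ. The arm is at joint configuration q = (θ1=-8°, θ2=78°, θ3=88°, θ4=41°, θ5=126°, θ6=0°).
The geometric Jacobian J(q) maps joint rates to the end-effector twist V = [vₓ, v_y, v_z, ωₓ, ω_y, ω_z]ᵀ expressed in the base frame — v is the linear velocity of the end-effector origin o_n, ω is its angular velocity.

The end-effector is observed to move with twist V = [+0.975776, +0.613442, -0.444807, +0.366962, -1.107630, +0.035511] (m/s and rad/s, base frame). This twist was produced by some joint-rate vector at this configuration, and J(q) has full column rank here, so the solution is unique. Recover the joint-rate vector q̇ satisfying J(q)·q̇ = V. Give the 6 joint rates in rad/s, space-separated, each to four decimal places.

0.4120 0.2380 0.4100 0.7550 -0.0890 0.8760

o_n = [0.1026, -0.9766, 0.0024]
J₁: ẑ×o_n = [0.9766, 0.1026, -0.0000], ω = ẑ
J2: z=[-0.1392, -0.9903, 0.0000] o=[0.7625, -0.1072, 0.4000] → [0.3937, -0.0553, -0.5325, -0.1392, -0.9903, 0.0000]
J3: z=[-0.1392, -0.9903, 0.0000] o=[0.7973, -0.6069, 0.8891] → [0.8780, -0.1234, -0.6364, -0.1392, -0.9903, 0.0000]
J4: z=[-0.2396, 0.0337, -0.9703] o=[0.5282, -0.5691, 0.9568] → [-0.4276, 0.1843, 0.1120, -0.2396, 0.0337, -0.9703]
J5: z=[-0.7354, -0.6588, 0.1587] o=[0.2544, -0.3119, 0.7551] → [0.6013, -0.5776, 0.3888, -0.7354, -0.6588, 0.1587]
J6: z=[0.6536, -0.6278, 0.4226] o=[-0.0351, -0.6574, 0.6895] → [0.5663, 0.5073, -0.1222, 0.6536, -0.6278, 0.4226]
q̇ = J⁺·V = [0.4120, 0.2380, 0.4100, 0.7550, -0.0890, 0.8760]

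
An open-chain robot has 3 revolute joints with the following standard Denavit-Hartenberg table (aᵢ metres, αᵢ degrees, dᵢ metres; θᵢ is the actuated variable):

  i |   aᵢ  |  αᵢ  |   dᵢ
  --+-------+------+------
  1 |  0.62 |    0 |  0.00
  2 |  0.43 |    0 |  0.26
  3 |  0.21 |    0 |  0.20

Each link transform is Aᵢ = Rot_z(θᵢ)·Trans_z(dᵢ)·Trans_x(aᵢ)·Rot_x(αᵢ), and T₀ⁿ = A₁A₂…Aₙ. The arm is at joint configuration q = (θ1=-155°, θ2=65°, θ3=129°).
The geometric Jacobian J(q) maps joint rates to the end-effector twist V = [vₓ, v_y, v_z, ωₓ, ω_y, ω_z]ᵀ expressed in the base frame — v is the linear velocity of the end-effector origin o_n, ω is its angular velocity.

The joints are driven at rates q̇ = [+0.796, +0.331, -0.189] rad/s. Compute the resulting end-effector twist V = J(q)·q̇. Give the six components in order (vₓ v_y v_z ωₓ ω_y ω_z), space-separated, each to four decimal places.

o_n = [-0.3987, -0.5599, 0.4600]
J₁: ẑ×o_n = [0.5599, -0.3987, 0.0000], ω = ẑ
J2: z=[0.0000, 0.0000, 1.0000] o=[-0.5619, -0.2620, 0.0000] → [0.2978, 0.1632, -0.0000, 0.0000, 0.0000, 1.0000]
J3: z=[0.0000, 0.0000, 1.0000] o=[-0.5619, -0.6920, 0.2600] → [-0.1322, 0.1632, 0.0000, 0.0000, 0.0000, 1.0000]
V = J·q̇ = [0.5692, -0.2942, 0.0000, 0.0000, 0.0000, 0.9380]

0.5692 -0.2942 0.0000 0.0000 0.0000 0.9380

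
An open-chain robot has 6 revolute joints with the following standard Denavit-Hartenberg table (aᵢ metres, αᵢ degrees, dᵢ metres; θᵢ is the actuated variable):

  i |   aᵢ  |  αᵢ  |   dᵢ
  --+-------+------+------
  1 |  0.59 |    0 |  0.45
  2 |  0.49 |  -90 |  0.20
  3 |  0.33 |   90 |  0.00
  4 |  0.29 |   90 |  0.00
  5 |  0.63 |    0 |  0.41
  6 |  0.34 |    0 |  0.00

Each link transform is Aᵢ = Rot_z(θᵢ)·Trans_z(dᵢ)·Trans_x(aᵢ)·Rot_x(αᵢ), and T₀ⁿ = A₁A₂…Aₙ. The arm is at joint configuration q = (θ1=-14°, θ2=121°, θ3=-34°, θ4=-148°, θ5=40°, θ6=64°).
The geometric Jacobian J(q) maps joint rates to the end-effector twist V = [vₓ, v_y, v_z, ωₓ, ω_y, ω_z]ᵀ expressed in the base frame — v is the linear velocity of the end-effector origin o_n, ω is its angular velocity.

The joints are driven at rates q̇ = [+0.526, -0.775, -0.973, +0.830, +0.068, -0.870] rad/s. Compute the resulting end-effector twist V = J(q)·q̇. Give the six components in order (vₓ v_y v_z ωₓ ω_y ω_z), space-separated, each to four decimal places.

o_n = [0.6813, -0.4366, 0.9949]
J₁: ẑ×o_n = [0.4366, 0.6813, -0.0000], ω = ẑ
J2: z=[0.0000, 0.0000, 1.0000] o=[0.5725, -0.1427, 0.4500] → [0.2939, 0.1088, -0.0000, 0.0000, 0.0000, 1.0000]
J3: z=[-0.9563, -0.2924, 0.0000] o=[0.4292, 0.3259, 0.6500] → [-0.1008, 0.3298, 0.8028, -0.9563, -0.2924, 0.0000]
J4: z=[0.1635, -0.5348, 0.8290] o=[0.3492, 0.5875, 0.8345] → [0.7633, 0.2491, 0.0101, 0.1635, -0.5348, 0.8290]
J5: z=[-0.6825, -0.6681, -0.2963] o=[0.5558, 0.4374, 0.6970] → [-0.4580, 0.1661, 0.6804, -0.6825, -0.6681, -0.2963]
J6: z=[-0.6825, -0.6681, -0.2963] o=[0.6859, -0.3027, 0.6824] → [-0.2484, 0.2147, 0.0883, -0.6825, -0.6681, -0.2963]
V = J·q̇ = [0.9185, -0.0156, -0.8033, 1.6136, 0.3764, 0.6768]

0.9185 -0.0156 -0.8033 1.6136 0.3764 0.6768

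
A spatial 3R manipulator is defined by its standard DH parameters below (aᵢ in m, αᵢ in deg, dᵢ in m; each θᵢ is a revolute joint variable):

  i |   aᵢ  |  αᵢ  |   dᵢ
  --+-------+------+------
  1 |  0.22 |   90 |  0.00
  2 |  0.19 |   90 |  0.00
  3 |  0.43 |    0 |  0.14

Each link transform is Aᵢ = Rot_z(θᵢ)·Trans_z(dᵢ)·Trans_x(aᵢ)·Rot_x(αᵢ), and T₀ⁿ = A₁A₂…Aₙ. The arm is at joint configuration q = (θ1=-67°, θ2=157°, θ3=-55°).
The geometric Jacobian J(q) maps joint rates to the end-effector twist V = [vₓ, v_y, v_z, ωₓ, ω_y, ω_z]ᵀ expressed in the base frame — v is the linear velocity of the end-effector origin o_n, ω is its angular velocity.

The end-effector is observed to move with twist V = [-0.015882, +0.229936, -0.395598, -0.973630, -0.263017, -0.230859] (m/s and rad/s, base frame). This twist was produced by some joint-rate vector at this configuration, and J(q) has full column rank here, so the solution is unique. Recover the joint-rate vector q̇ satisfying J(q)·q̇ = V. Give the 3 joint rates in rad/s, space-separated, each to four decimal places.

o_n = [0.2745, 0.2547, 0.2995]
J₁: ẑ×o_n = [-0.2547, 0.2745, 0.0000], ω = ẑ
J2: z=[-0.9205, -0.3907, 0.0000] o=[0.0860, -0.2025, 0.0000] → [-0.1170, 0.2757, -0.3472, -0.9205, -0.3907, 0.0000]
J3: z=[0.1527, -0.3597, 0.9205] o=[0.0176, -0.0415, 0.0742] → [-0.3537, 0.2021, 0.1376, 0.1527, -0.3597, 0.9205]
q̇ = J⁺·V = [0.0950, 0.9990, -0.3540]

0.0950 0.9990 -0.3540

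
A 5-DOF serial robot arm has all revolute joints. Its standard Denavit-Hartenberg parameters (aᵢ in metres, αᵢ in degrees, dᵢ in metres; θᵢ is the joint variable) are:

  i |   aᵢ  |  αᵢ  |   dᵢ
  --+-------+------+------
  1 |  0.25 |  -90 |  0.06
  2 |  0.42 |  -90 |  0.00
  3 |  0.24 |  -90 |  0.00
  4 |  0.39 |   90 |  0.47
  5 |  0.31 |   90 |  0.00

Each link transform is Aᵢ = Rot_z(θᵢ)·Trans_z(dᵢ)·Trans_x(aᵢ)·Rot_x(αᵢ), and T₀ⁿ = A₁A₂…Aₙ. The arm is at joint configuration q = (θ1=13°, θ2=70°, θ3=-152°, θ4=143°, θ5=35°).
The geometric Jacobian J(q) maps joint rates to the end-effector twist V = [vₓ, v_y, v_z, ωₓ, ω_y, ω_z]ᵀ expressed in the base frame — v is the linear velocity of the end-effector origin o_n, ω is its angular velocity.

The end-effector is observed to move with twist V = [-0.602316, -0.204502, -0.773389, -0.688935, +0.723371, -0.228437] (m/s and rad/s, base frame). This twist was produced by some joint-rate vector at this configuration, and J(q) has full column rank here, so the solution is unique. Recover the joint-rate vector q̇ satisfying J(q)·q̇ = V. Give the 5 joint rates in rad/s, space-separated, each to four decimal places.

0.3900 0.4670 0.4570 0.5380 -0.2910

o_n = [0.8207, 0.6444, -0.7155]
J₁: ẑ×o_n = [-0.6444, 0.8207, 0.0000], ω = ẑ
J2: z=[-0.2250, 0.9744, 0.0000] o=[0.2436, 0.0562, 0.0600] → [-0.7556, -0.1744, -0.6947, -0.2250, 0.9744, 0.0000]
J3: z=[-0.9156, -0.2114, -0.3420] o=[0.3836, 0.0886, -0.3347] → [0.2706, -0.4982, -0.4165, -0.9156, -0.2114, -0.3420]
J4: z=[-0.0422, 0.8964, -0.4412] o=[0.2876, 0.1820, -0.1355] → [-0.3159, -0.2597, -0.4974, -0.0422, 0.8964, -0.4412]
J5: z=[0.4906, 0.4032, 0.7725] o=[0.6072, 0.5317, -0.5210] → [-0.1655, 0.2603, -0.0308, 0.4906, 0.4032, 0.7725]
q̇ = J⁺·V = [0.3900, 0.4670, 0.4570, 0.5380, -0.2910]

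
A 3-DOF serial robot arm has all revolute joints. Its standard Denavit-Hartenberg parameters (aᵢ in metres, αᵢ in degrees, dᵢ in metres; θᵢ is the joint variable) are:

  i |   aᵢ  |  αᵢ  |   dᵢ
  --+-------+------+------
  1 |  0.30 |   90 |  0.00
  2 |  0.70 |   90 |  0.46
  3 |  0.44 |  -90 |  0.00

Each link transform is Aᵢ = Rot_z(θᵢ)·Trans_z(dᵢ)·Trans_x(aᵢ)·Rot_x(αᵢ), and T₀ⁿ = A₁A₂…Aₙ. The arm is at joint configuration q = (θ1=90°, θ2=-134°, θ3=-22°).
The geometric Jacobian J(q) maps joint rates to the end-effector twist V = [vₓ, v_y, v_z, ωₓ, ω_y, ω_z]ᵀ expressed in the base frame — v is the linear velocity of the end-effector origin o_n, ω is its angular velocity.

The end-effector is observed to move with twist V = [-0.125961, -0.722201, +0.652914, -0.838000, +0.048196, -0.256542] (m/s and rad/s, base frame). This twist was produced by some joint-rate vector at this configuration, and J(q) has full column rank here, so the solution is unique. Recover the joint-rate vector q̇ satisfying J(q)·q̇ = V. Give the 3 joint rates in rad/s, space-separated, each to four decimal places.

o_n = [0.2952, -0.4697, -0.7970]
J₁: ẑ×o_n = [0.4697, 0.2952, -0.0000], ω = ẑ
J2: z=[1.0000, -0.0000, 0.0000] o=[0.0000, 0.3000, 0.0000] → [0.0000, 0.7970, -0.7697, 1.0000, -0.0000, 0.0000]
J3: z=[-0.0000, -0.7193, 0.6947] o=[0.4600, -0.1863, -0.5035] → [0.4080, -0.1145, -0.1186, -0.0000, -0.7193, 0.6947]
q̇ = J⁺·V = [-0.2100, -0.8380, -0.0670]

-0.2100 -0.8380 -0.0670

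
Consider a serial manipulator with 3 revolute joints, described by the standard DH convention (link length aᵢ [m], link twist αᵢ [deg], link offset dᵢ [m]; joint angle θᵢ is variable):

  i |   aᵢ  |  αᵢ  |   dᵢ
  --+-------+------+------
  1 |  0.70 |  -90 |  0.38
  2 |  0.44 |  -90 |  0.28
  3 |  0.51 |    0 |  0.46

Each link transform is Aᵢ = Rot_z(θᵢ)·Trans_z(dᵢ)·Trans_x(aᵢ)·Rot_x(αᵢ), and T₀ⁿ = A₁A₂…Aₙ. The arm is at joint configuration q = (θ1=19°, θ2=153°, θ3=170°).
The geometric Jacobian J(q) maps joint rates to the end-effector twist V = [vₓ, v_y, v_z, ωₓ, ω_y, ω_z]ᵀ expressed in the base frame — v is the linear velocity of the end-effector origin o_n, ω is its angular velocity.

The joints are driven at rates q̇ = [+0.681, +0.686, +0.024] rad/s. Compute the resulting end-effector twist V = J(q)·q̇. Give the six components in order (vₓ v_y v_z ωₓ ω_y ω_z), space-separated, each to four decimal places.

o_n = [0.4545, 0.3590, 0.8181]
J₁: ẑ×o_n = [-0.3590, 0.4545, 0.0000], ω = ẑ
J2: z=[-0.3256, 0.9455, 0.0000] o=[0.6619, 0.2279, 0.3800] → [0.4143, 0.1426, 0.1534, -0.3256, 0.9455, 0.0000]
J3: z=[-0.4293, -0.1478, 0.8910] o=[0.2000, 0.3650, 0.1802] → [-0.0889, 0.5006, 0.0402, -0.4293, -0.1478, 0.8910]
V = J·q̇ = [0.0376, 0.4194, 0.1062, -0.2336, 0.6451, 0.7024]

0.0376 0.4194 0.1062 -0.2336 0.6451 0.7024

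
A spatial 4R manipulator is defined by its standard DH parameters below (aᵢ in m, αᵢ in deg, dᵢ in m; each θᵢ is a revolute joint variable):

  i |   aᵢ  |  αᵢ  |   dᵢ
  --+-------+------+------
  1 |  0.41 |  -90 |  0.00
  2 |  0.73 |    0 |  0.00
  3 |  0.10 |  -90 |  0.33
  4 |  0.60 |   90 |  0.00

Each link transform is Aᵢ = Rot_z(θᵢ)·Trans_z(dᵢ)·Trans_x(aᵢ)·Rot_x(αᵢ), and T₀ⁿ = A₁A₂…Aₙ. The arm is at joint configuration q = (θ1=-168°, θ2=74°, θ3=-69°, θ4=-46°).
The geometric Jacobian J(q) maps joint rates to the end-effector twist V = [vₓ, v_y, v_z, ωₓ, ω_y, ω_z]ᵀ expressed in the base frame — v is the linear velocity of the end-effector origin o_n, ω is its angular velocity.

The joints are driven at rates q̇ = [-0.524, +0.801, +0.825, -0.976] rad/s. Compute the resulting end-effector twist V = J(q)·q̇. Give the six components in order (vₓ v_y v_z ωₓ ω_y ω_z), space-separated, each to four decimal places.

0.6034 0.3156 -0.9616 0.2549 -1.6082 0.4483

o_n = [-0.9431, -0.9791, -0.7468]
J₁: ẑ×o_n = [0.9791, -0.9431, 0.0000], ω = ẑ
J2: z=[0.2079, -0.9781, 0.0000] o=[-0.4010, -0.0852, 0.0000] → [0.7304, 0.1553, -0.7160, 0.2079, -0.9781, 0.0000]
J3: z=[0.2079, -0.9781, 0.0000] o=[-0.5979, -0.1271, -0.7017] → [0.0441, 0.0094, -0.5148, 0.2079, -0.9781, 0.0000]
J4: z=[0.0853, 0.0181, -0.9962] o=[-0.6267, -0.4706, -0.7104] → [-0.5072, 0.3183, -0.0376, 0.0853, 0.0181, -0.9962]
V = J·q̇ = [0.6034, 0.3156, -0.9616, 0.2549, -1.6082, 0.4483]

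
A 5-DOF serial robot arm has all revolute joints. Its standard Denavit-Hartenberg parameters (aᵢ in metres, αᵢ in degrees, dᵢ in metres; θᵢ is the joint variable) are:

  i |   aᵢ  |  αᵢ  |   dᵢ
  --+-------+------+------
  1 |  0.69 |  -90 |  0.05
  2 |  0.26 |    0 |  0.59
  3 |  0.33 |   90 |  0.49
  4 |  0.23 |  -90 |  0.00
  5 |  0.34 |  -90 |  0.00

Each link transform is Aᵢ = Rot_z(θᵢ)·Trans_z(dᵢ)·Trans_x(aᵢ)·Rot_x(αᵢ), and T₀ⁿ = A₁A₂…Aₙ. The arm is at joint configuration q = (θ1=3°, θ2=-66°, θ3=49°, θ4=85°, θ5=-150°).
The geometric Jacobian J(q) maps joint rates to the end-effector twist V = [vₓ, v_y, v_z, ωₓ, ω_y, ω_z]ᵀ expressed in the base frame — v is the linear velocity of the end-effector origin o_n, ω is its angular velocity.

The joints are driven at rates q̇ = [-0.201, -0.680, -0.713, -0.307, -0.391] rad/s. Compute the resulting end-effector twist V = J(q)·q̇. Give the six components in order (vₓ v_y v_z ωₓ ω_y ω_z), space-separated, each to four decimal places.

-0.2917 -0.2925 0.3172 0.5363 -1.4009 -0.3807

o_n = [1.0016, 1.0697, 0.5449]
J₁: ẑ×o_n = [-1.0697, 1.0016, 0.0000], ω = ẑ
J2: z=[-0.0523, 0.9986, 0.0000] o=[0.6891, 0.0361, 0.0500] → [0.4943, 0.0259, -0.3663, -0.0523, 0.9986, 0.0000]
J3: z=[-0.0523, 0.9986, 0.0000] o=[0.7638, 0.6308, 0.2875] → [0.2571, 0.0135, -0.2605, -0.0523, 0.9986, 0.0000]
J4: z=[-0.2920, -0.0153, 0.9563] o=[1.0533, 1.1367, 0.3840] → [0.0616, -0.0024, 0.0188, -0.2920, -0.0153, 0.9563]
J5: z=[-0.9559, 0.0372, -0.2913] o=[1.0604, 1.3665, 0.3899] → [-0.0807, 0.1654, 0.2859, -0.9559, 0.0372, -0.2913]
V = J·q̇ = [-0.2917, -0.2925, 0.3172, 0.5363, -1.4009, -0.3807]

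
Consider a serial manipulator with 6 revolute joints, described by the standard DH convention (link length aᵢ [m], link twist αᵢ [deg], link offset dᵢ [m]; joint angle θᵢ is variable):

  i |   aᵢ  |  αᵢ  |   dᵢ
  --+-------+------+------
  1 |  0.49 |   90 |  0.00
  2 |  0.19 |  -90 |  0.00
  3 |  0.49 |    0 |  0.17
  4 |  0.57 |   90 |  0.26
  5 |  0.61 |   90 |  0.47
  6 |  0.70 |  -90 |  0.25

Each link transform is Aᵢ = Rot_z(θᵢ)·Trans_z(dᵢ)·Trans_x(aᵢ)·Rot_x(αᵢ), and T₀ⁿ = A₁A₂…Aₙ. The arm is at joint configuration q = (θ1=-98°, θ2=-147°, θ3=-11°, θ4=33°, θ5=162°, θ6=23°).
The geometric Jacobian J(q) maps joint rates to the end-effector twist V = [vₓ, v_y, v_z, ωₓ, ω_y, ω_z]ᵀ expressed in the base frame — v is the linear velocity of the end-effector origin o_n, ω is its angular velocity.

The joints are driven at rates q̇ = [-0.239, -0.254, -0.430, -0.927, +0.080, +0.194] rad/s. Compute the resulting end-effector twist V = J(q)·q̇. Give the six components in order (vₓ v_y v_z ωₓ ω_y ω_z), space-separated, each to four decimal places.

o_n = [-1.0741, -0.5487, -1.1267]
J₁: ẑ×o_n = [0.5487, -1.0741, 0.0000], ω = ẑ
J2: z=[-0.9903, 0.1392, 0.0000] o=[-0.0682, -0.4852, 0.0000] → [-0.1568, -1.1157, 0.2028, -0.9903, 0.1392, 0.0000]
J3: z=[-0.0758, -0.5393, -0.8387] o=[-0.0460, -0.3274, -0.1035] → [0.3663, 0.7847, -0.5377, -0.0758, -0.5393, -0.8387]
J4: z=[-0.0758, -0.5393, -0.8387] o=[-0.0953, -0.0066, -0.5080] → [-0.1209, 0.7740, -0.4868, -0.0758, -0.5393, -0.8387]
J5: z=[-0.8744, 0.4402, -0.2040] o=[0.1581, 0.2623, -1.0139] → [-0.2151, 0.1528, 1.2515, -0.8744, 0.4402, -0.2040]
J6: z=[0.0760, -0.2911, -0.9537] o=[-0.5452, -0.0489, -0.9749] → [-0.4324, 0.5159, -0.1919, 0.0760, -0.2911, -0.9537]
V = J·q̇ = [-0.2378, -0.4024, 0.6939, 0.2992, 0.6753, 0.6977]

-0.2378 -0.4024 0.6939 0.2992 0.6753 0.6977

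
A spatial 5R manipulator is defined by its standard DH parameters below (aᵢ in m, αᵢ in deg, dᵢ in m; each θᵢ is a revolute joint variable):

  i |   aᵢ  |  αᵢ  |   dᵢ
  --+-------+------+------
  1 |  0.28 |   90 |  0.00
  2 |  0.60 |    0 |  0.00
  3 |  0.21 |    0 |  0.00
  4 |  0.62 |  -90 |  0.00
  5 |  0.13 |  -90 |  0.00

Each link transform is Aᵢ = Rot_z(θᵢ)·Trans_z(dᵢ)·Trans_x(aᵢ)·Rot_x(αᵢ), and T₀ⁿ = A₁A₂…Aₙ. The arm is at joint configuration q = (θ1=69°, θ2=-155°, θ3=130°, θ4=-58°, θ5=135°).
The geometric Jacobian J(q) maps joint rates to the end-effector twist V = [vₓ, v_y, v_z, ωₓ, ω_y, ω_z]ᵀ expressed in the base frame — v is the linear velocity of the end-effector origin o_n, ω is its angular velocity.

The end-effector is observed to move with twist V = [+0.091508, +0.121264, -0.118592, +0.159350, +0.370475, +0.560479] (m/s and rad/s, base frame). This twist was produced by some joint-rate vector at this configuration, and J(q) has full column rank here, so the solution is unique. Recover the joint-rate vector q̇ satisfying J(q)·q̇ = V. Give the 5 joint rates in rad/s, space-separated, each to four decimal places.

o_n = [-0.0891, 0.0244, -0.8665]
J₁: ẑ×o_n = [-0.0244, -0.0891, 0.0000], ω = ẑ
J2: z=[0.9336, -0.3584, 0.0000] o=[0.1003, 0.2614, 0.0000] → [0.3105, 0.8089, -0.2891, 0.9336, -0.3584, 0.0000]
J3: z=[0.9336, -0.3584, 0.0000] o=[-0.0945, -0.2463, -0.2536] → [0.2196, 0.5722, 0.2547, 0.9336, -0.3584, 0.0000]
J4: z=[0.9336, -0.3584, 0.0000] o=[-0.0263, -0.0686, -0.3423] → [0.1878, 0.4893, 0.0644, 0.9336, -0.3584, 0.0000]
J5: z=[0.3557, 0.9266, 0.1219] o=[0.0008, 0.0020, -0.9577] → [0.0818, -0.0434, 0.0912, 0.3557, 0.9266, 0.1219]
q̇ = J⁺·V = [0.5110, 0.5170, 0.1370, -0.6380, 0.4060]

0.5110 0.5170 0.1370 -0.6380 0.4060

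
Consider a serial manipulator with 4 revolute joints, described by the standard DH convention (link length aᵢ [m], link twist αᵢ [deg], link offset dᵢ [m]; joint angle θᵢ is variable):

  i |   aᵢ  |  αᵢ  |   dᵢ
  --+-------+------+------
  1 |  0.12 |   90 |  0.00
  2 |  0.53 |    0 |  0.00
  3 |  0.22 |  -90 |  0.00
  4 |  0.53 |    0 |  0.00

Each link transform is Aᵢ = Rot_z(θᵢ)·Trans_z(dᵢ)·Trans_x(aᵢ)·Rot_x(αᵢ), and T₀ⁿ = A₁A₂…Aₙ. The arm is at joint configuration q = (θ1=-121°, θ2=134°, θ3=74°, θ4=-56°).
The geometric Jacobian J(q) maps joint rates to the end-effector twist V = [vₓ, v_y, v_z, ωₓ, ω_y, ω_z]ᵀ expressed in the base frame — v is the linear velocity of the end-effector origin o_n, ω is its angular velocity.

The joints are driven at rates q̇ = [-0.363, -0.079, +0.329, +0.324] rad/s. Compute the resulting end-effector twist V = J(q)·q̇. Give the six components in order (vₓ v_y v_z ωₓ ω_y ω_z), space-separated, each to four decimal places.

0.4016 -0.0144 -0.1517 -0.2926 -0.0016 -0.6491

o_n = [-0.0140, 0.8298, 0.1388]
J₁: ẑ×o_n = [-0.8298, -0.0140, 0.0000], ω = ẑ
J2: z=[-0.8572, 0.5150, 0.0000] o=[-0.0618, -0.1029, 0.0000] → [0.0715, 0.1190, -0.8241, -0.8572, 0.5150, 0.0000]
J3: z=[-0.8572, 0.5150, 0.0000] o=[0.1278, 0.2127, 0.3813] → [-0.1249, -0.2078, -0.4559, -0.8572, 0.5150, 0.0000]
J4: z=[-0.2418, -0.4024, -0.8829] o=[0.2279, 0.3792, 0.2780] → [0.4539, 0.1799, -0.2063, -0.2418, -0.4024, -0.8829]
V = J·q̇ = [0.4016, -0.0144, -0.1517, -0.2926, -0.0016, -0.6491]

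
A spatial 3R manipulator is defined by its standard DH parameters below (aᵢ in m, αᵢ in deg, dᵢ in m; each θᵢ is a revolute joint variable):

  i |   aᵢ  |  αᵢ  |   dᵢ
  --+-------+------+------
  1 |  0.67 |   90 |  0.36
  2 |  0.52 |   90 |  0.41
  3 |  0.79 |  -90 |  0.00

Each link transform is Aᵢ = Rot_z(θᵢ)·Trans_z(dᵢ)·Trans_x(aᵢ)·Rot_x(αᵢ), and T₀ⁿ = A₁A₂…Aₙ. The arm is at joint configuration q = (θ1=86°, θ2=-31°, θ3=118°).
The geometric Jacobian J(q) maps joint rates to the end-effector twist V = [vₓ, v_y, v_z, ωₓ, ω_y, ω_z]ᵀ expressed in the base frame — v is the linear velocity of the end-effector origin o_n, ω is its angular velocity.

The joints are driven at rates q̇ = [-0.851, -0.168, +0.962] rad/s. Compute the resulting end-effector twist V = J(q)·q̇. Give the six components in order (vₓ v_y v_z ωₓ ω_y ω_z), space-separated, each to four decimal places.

0.2146 -1.5493 0.3241 -0.2022 -0.4825 -1.6756

o_n = [1.1605, 0.7186, 0.2832]
J₁: ẑ×o_n = [-0.7186, 1.1605, 0.0000], ω = ẑ
J2: z=[0.9976, -0.0698, 0.0000] o=[0.0467, 0.6684, 0.3600] → [0.0054, 0.0766, 0.1278, 0.9976, -0.0698, 0.0000]
J3: z=[-0.0359, -0.5138, -0.8572] o=[0.4868, 1.0844, 0.0922] → [-0.4117, -0.5706, 0.3593, -0.0359, -0.5138, -0.8572]
V = J·q̇ = [0.2146, -1.5493, 0.3241, -0.2022, -0.4825, -1.6756]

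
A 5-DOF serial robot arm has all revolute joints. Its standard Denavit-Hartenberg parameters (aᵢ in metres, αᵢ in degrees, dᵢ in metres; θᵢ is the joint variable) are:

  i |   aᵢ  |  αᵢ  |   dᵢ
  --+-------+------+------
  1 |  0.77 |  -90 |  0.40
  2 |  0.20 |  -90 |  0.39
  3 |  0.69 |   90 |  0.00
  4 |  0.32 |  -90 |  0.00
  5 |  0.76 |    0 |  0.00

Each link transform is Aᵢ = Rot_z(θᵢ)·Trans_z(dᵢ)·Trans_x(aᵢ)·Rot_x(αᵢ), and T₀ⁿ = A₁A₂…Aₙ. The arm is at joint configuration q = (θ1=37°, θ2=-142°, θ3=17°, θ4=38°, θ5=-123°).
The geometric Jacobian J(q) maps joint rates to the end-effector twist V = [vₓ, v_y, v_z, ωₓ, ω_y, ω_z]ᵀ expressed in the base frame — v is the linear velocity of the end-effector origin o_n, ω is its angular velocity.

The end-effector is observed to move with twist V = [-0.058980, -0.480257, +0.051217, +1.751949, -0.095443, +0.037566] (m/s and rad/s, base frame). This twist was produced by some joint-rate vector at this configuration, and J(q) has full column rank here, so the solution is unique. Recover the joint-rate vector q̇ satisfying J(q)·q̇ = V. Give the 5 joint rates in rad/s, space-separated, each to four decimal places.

-0.6980 -0.8950 0.7540 -0.4020 0.8270

o_n = [-0.5205, 0.6338, 0.9550]
J₁: ẑ×o_n = [-0.6338, -0.5205, 0.0000], ω = ẑ
J2: z=[-0.6018, 0.7986, 0.0000] o=[0.6149, 0.4634, 0.4000] → [0.4432, 0.3340, 0.8042, -0.6018, 0.7986, 0.0000]
J3: z=[0.4917, 0.3705, 0.7880] o=[0.2544, 0.6800, 0.5231] → [0.1964, -0.8229, 0.2644, 0.4917, 0.3705, 0.7880]
J4: z=[-0.7595, 0.6251, 0.1800] o=[-0.0395, 0.2060, 0.9294] → [-0.0610, -0.0672, -0.0243, -0.7595, 0.6251, 0.1800]
J5: z=[0.6497, 0.7149, 0.2585] o=[-0.0500, 0.1057, 1.2331] → [-0.3353, 0.0591, 0.6795, 0.6497, 0.7149, 0.2585]
q̇ = J⁺·V = [-0.6980, -0.8950, 0.7540, -0.4020, 0.8270]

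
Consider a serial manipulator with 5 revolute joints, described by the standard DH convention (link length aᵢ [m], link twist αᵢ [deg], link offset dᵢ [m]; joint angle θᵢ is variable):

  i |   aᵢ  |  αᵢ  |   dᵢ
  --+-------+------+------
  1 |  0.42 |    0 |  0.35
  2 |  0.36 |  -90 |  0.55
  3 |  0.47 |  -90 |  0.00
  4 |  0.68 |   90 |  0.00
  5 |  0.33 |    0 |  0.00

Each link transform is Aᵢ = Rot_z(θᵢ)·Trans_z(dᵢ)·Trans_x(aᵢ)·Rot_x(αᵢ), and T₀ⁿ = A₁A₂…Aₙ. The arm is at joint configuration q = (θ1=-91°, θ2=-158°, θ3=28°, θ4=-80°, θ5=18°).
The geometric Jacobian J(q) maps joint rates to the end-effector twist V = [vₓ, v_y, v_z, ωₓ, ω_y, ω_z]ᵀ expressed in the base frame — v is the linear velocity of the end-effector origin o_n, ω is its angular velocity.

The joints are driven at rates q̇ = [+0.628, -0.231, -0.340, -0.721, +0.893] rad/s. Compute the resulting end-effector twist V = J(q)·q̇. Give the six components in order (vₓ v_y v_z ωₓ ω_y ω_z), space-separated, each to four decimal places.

0.2723 -1.0982 0.2679 0.3296 -0.3426 1.4465

o_n = [-1.2363, 0.0504, 0.5083]
J₁: ẑ×o_n = [-0.0504, -1.2363, 0.0000], ω = ẑ
J2: z=[0.0000, 0.0000, 1.0000] o=[-0.0073, -0.4199, 0.3500] → [-0.4703, -1.2289, 0.0000, 0.0000, 0.0000, 1.0000]
J3: z=[-0.9336, -0.3584, 0.0000] o=[-0.1363, -0.0838, 0.9000] → [0.1404, -0.3657, -0.5195, -0.9336, -0.3584, 0.0000]
J4: z=[0.1682, -0.4383, -0.8829] o=[-0.2851, 0.3036, 0.6793] → [-0.1486, 0.8686, -0.4595, 0.1682, -0.4383, -0.8829]
J5: z=[0.1495, -0.8740, 0.4623] o=[-0.9476, 0.1609, 0.6239] → [0.1522, -0.1162, -0.2688, 0.1495, -0.8740, 0.4623]
V = J·q̇ = [0.2723, -1.0982, 0.2679, 0.3296, -0.3426, 1.4465]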